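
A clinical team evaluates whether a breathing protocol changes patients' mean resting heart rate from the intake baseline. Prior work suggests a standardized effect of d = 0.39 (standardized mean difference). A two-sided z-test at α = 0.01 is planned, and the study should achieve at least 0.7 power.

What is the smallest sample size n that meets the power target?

n = 64

For power 0.7 need Φ(δ − z_{0.005}) = 0.7, so δ = z_{0.005} + z_{0.30} = 2.576 + 0.524 = 3.100.
(For δ > 0 the lower-tail rejection region contributes negligibly to power, so the one-term inversion is standard.)
δ = d·√n ⇒ n = (δ/d)² = (3.100 / 0.39)² = 63.19.
Round up to the next whole unit.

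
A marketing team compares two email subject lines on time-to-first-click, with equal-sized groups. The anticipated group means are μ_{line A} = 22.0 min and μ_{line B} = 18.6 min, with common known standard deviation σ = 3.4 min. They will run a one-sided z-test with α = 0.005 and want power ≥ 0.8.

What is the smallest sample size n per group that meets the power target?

n = 24 per group

Standardized effect: d = |μ_{line A} − μ_{line B}| / σ = |22.0 − 18.6| / 3.4 = 1.0000
Set Φ(δ − 2.576) = 0.8; then δ − 2.576 = Φ⁻¹(0.8) = 0.842, giving δ = 3.417.
δ = d·√(n/2) ⇒ n = 2(δ/d)² = 2 × (3.417 / 1.0000)² = 23.36.
Round up to the next whole unit.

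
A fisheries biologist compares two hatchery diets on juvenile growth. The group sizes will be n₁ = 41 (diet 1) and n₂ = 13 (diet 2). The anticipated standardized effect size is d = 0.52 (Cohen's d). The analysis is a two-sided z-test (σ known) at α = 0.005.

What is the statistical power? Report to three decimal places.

Power ≈ 0.120

Noncentrality parameter: δ = d / √(1/n₁ + 1/n₂) = 0.52 / √(1/41 + 1/13) = 1.6337
Critical value for a two-sided test at α = 0.005: z_{α/2} = 2.807.
Power = Φ(δ − 2.807) + Φ(−δ − 2.807) = Φ(-1.173) + Φ(-4.441) = 0.1203 + 0.0000 = 0.1203.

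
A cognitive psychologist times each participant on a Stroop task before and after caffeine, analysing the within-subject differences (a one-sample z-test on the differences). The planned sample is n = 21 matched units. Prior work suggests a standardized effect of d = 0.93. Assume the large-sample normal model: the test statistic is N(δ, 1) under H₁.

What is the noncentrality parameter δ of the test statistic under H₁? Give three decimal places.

δ ≈ 4.262

δ = d·√n = 0.93 × √21 = 4.2618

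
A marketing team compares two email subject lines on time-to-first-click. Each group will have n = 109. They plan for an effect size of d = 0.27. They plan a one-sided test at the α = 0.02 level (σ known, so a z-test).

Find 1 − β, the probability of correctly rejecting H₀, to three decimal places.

Noncentrality parameter: δ = d·√(n/2) = 0.27 × √(109/2) = 1.9933
One-sided α = 0.02 → critical value z_{0.02} = 2.054.
Power = P(Z > 2.054 − δ) = Φ(-0.060) = 0.4759.

Power ≈ 0.476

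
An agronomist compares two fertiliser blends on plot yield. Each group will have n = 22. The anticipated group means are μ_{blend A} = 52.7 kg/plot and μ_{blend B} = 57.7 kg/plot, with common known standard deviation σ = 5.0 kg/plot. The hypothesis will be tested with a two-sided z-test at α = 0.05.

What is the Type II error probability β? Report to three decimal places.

Standardized effect: d = |μ_{blend A} − μ_{blend B}| / σ = |52.7 − 57.7| / 5.0 = 1.0000
Noncentrality parameter: δ = d·√(n/2) = 1.0000 × √(22/2) = 3.3166
Two-sided α = 0.05 → critical value z_{0.025} = 1.960.
Power = Φ(δ − 1.960) + Φ(−δ − 1.960) = Φ(1.357) + Φ(-5.277) = 0.9126 + 0.0000 = 0.9126.
Type II error: β = 1 − power = 1 − 0.9126 = 0.0874.

β ≈ 0.087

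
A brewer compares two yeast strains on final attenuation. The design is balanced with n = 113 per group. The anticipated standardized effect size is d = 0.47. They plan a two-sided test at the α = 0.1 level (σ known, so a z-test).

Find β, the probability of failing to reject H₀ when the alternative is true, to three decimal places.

Noncentrality parameter: δ = d·√(n/2) = 0.47 × √(113/2) = 3.5328
Critical value for a two-sided test at α = 0.1: z_{α/2} = 1.645.
Power = Φ(δ − 1.645) + Φ(−δ − 1.645) = Φ(1.888) + Φ(-5.178) = 0.9705 + 0.0000 = 0.9705.
Type II error: β = 1 − power = 1 − 0.9705 = 0.0295.

β ≈ 0.030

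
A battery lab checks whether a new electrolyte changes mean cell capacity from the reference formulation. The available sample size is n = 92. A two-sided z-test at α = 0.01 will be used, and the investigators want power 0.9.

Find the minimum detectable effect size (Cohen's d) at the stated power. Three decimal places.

Need Φ(δ − 2.576) = 0.9, so δ = 2.576 + 1.282 = 3.857.
(Lower-tail contribution to power is negligible for δ > 0.)
δ = d·√n ⇒ d = δ/√n = 3.857/√92 = 0.4022.

d ≈ 0.402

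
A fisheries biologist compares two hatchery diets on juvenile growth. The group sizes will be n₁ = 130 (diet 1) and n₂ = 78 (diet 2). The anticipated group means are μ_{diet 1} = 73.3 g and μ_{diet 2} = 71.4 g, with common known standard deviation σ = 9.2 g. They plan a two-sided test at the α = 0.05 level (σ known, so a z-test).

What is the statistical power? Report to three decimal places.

Power ≈ 0.303

Standardized effect: d = |μ_{diet 1} − μ_{diet 2}| / σ = |73.3 − 71.4| / 9.2 = 0.2065
Noncentrality parameter: δ = d / √(1/n₁ + 1/n₂) = 0.2065 / √(1/130 + 1/78) = 1.4420
Critical value for a two-sided test at α = 0.05: z_{α/2} = 1.960.
Power = Φ(δ − 1.960) + Φ(−δ − 1.960) = Φ(-0.518) + Φ(-3.402) = 0.3022 + 0.0003 = 0.3026.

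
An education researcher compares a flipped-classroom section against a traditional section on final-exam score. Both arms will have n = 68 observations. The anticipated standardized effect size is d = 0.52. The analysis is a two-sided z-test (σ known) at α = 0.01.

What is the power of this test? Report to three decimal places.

Power ≈ 0.676

Noncentrality parameter: δ = d·√(n/2) = 0.52 × √(68/2) = 3.0321
Critical value for a two-sided test at α = 0.01: z_{α/2} = 2.576.
Power = Φ(δ − 2.576) + Φ(−δ − 2.576) = Φ(0.456) + Φ(-5.608) = 0.6759 + 0.0000 = 0.6759.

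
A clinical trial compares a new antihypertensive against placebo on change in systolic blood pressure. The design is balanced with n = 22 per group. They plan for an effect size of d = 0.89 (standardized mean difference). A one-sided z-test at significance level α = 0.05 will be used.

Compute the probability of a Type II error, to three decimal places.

β ≈ 0.096

Noncentrality parameter: δ = d·√(n/2) = 0.89 × √(22/2) = 2.9518
Critical value for a one-sided test at α = 0.05: z_α = 1.645.
Power = P(Z > 1.645 − δ) = Φ(1.307) = 0.9044.
Type II error: β = 1 − power = 1 − 0.9044 = 0.0956.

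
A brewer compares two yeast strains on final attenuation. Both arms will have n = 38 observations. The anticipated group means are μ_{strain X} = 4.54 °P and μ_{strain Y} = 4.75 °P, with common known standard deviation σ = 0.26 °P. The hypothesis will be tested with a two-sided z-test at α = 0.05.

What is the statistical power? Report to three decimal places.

Power ≈ 0.941

Standardized effect: d = |μ_{strain X} − μ_{strain Y}| / σ = |4.54 − 4.75| / 0.26 = 0.8077
Noncentrality parameter: δ = d·√(n/2) = 0.8077 × √(38/2) = 3.5206
Two-sided α = 0.05 → critical value z_{0.025} = 1.960.
Power = Φ(δ − 1.960) + Φ(−δ − 1.960) = Φ(1.561) + Φ(-5.481) = 0.9407 + 0.0000 = 0.9407.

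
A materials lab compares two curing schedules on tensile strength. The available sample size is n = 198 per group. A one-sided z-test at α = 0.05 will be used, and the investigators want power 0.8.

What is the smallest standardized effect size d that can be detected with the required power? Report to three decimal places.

d ≈ 0.250

Required noncentrality: δ = z_{0.05} + z_{0.20} = 1.645 + 0.842 = 2.486.
δ = d·√(n/2) ⇒ d = δ/√(n/2) = 2.486/√(198/2) = 0.2499.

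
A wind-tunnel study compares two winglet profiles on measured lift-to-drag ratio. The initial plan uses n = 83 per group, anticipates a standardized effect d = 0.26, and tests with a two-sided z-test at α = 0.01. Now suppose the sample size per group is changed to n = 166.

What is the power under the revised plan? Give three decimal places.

Power ≈ 0.418

With n = 166 per group: δ = d·√(n/2) = 0.26 × √(166/2) = 2.3687. Critical value z_{0.005} = 2.576.
Revised power = Φ(δ − 2.576) + Φ(−δ − 2.576) = Φ(-0.207) + Φ(-4.945) = 0.4180 + 0.0000 = 0.4180.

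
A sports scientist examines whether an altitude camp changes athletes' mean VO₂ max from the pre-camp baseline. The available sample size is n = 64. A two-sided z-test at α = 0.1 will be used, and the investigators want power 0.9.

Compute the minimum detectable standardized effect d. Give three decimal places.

Required noncentrality: δ = z_{0.05} + z_{0.10} = 1.645 + 1.282 = 2.926.
(Lower-tail contribution to power is negligible for δ > 0.)
δ = d·√n ⇒ d = δ/√n = 2.926/√64 = 0.3658.

d ≈ 0.366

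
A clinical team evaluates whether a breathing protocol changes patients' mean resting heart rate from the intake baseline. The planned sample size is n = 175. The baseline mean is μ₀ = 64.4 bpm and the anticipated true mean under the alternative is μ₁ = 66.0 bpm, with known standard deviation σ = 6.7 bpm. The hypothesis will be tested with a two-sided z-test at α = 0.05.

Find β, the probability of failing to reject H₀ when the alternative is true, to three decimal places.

β ≈ 0.115

Standardized effect: d = |μ₁ − μ₀| / σ = |66.0 − 64.4| / 6.7 = 0.2388
Noncentrality parameter: λ = d·√n = 0.2388 × √175 = 3.1591
Critical value for a two-sided test at α = 0.05: z_{α/2} = 1.960.
Power = Φ(λ − 1.960) + Φ(−λ − 1.960) = Φ(1.199) + Φ(-5.119) = 0.8848 + 0.0000 = 0.8848.
Type II error: β = 1 − power = 1 − 0.8848 = 0.1152.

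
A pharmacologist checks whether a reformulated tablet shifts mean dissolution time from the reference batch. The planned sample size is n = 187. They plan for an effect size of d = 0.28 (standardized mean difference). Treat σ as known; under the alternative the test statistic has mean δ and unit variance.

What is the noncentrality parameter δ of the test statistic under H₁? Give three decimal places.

The noncentrality parameter scales effect size by the design's sample-size factor: δ = d·√n = 0.28 × √187 = 3.8289

δ ≈ 3.829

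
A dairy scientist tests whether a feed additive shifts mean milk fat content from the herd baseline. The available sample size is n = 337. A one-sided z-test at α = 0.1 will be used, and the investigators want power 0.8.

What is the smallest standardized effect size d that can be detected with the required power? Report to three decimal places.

d ≈ 0.116

Need Φ(δ − 1.282) = 0.8, so δ = 1.282 + 0.842 = 2.123.
δ = d·√n ⇒ d = δ/√n = 2.123/√337 = 0.1157.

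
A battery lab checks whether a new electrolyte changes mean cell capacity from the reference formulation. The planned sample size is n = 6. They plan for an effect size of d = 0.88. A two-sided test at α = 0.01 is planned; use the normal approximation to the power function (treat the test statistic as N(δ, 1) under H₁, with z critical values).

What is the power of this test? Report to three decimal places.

Power ≈ 0.337

Noncentrality parameter: δ = d·√n = 0.88 × √6 = 2.1556
Critical value for a two-sided test at α = 0.01: z_{α/2} = 2.576.
Power = Φ(δ − 2.576) + Φ(−δ − 2.576) = Φ(-0.420) + Φ(-4.731) = 0.3371 + 0.0000 = 0.3371.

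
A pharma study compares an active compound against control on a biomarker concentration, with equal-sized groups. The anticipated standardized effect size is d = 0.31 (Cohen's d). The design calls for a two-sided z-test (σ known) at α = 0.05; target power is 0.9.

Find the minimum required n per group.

n = 219 per group

For power 0.9 need Φ(δ − z_{0.025}) = 0.9, so δ = z_{0.025} + z_{0.10} = 1.960 + 1.282 = 3.242.
(Ignoring the negligible lower-tail rejection probability gives the usual closed-form inversion.)
δ = d·√(n/2) ⇒ n = 2(δ/d)² = 2 × (3.242 / 0.31)² = 218.68.
Round up to the next whole unit.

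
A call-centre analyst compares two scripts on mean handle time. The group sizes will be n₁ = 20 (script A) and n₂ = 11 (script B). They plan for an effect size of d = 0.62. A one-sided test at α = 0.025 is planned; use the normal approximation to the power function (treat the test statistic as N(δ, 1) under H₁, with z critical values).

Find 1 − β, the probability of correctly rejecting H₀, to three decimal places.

Power ≈ 0.379

Noncentrality parameter: λ = d / √(1/n₁ + 1/n₂) = 0.62 / √(1/20 + 1/11) = 1.6517
One-sided α = 0.025 → critical value z_{0.025} = 1.960.
Power = P(Z > 1.960 − λ) = Φ(-0.308) = 0.3789.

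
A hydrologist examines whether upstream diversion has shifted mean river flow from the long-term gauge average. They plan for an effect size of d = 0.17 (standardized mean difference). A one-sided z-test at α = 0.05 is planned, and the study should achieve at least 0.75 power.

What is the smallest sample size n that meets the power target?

n = 187

For power 0.75 need Φ(δ − z_{0.05}) = 0.75, so δ = z_{0.05} + z_{0.25} = 1.645 + 0.674 = 2.319.
δ = d·√n ⇒ n = (δ/d)² = (2.319 / 0.17)² = 186.14.
Round up to the next whole unit.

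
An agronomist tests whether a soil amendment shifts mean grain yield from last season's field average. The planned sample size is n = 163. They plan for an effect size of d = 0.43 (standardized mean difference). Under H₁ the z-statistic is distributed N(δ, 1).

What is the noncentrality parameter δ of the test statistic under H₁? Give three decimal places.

δ ≈ 5.490

The noncentrality parameter scales effect size by the design's sample-size factor: δ = d·√n = 0.43 × √163 = 5.4899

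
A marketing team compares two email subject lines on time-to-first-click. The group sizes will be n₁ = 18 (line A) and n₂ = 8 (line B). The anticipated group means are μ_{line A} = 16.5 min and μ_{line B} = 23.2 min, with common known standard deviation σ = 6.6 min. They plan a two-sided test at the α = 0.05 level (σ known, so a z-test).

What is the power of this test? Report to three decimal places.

Power ≈ 0.666

Standardized effect: d = |μ_{line A} − μ_{line B}| / σ = |16.5 − 23.2| / 6.6 = 1.0152
Noncentrality parameter: δ = d / √(1/n₁ + 1/n₂) = 1.0152 / √(1/18 + 1/8) = 2.3891
Critical value for a two-sided test at α = 0.05: z_{α/2} = 1.960.
Power = Φ(δ − 1.960) + Φ(−δ − 1.960) = Φ(0.429) + Φ(-4.349) = 0.6661 + 0.0000 = 0.6661.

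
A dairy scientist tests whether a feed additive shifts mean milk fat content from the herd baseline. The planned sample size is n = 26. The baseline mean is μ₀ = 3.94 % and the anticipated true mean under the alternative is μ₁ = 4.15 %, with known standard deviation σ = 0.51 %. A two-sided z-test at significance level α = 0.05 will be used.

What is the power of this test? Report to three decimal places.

Power ≈ 0.556

Standardized effect: d = |μ₁ − μ₀| / σ = |4.15 − 3.94| / 0.51 = 0.4118
Noncentrality parameter: δ = d·√n = 0.4118 × √26 = 2.0996
Critical value for a two-sided test at α = 0.05: z_{α/2} = 1.960.
Power = Φ(δ − 1.960) + Φ(−δ − 1.960) = Φ(0.140) + Φ(-4.060) = 0.5555 + 0.0000 = 0.5555.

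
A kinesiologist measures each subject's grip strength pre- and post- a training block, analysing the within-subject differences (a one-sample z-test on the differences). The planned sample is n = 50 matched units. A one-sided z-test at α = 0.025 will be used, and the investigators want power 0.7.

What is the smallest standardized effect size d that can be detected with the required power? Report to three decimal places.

Required noncentrality: δ = z_{0.025} + z_{0.30} = 1.960 + 0.524 = 2.484.
δ = d·√n ⇒ d = δ/√n = 2.484/√50 = 0.3513.

d ≈ 0.351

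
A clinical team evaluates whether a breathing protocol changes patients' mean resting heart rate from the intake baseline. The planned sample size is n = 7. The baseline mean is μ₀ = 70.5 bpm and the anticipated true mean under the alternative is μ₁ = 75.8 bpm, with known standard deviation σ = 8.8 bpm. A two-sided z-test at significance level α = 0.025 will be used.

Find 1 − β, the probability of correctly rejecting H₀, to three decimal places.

Standardized effect: d = |μ₁ − μ₀| / σ = |75.8 − 70.5| / 8.8 = 0.6023
Noncentrality parameter: δ = d·√n = 0.6023 × √7 = 1.5935
Critical value for a two-sided test at α = 0.025: z_{α/2} = 2.241.
Power = Φ(δ − 2.241) + Φ(−δ − 2.241) = Φ(-0.648) + Φ(-3.835) = 0.2585 + 0.0001 = 0.2586.

Power ≈ 0.259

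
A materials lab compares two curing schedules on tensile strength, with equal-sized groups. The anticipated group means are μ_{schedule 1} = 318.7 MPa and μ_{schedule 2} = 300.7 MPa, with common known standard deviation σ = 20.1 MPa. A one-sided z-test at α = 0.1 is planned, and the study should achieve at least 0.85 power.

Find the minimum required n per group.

n = 14 per group

Standardized effect: d = |μ_{schedule 1} − μ_{schedule 2}| / σ = |318.7 − 300.7| / 20.1 = 0.8955
For power 0.85 need Φ(δ − z_{0.1}) = 0.85, so δ = z_{0.1} + z_{0.15} = 1.282 + 1.036 = 2.318.
δ = d·√(n/2) ⇒ n = 2(δ/d)² = 2 × (2.318 / 0.8955)² = 13.40.
Rounding up, n = 14 per group.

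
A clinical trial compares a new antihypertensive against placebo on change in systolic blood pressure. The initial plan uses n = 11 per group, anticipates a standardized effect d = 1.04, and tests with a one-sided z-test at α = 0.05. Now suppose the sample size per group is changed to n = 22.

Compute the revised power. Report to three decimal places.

With n = 22 per group: δ = d·√(n/2) = 1.04 × √(22/2) = 3.4493. Critical value z_{0.05} = 1.645.
Revised power = P(Z > 1.645 − δ) = Φ(1.804) = 0.9644.

Power ≈ 0.964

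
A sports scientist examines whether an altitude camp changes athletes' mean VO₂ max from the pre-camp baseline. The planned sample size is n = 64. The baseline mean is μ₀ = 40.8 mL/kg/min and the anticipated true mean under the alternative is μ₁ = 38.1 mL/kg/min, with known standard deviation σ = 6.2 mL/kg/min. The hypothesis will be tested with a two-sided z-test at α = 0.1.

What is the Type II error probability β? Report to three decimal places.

Standardized effect: d = |μ₁ − μ₀| / σ = |38.1 − 40.8| / 6.2 = 0.4355
Noncentrality parameter: δ = d·√n = 0.4355 × √64 = 3.4839
Critical value for a two-sided test at α = 0.1: z_{α/2} = 1.645.
Power = Φ(δ − 1.645) + Φ(−δ − 1.645) = Φ(1.839) + Φ(-5.129) = 0.9670 + 0.0000 = 0.9670.
Type II error: β = 1 − power = 1 − 0.9670 = 0.0330.

β ≈ 0.033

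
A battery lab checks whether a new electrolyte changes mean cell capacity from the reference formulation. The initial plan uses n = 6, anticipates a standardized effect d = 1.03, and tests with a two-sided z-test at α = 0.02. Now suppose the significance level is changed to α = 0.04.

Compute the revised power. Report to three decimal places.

Power ≈ 0.681

δ = d·√n = 1.03 × √6 = 2.5230 (unchanged). New critical value: z_{0.02} = 2.054.
Revised power = Φ(δ − 2.054) + Φ(−δ − 2.054) = Φ(0.469) + Φ(-4.577) = 0.6805 + 0.0000 = 0.6805.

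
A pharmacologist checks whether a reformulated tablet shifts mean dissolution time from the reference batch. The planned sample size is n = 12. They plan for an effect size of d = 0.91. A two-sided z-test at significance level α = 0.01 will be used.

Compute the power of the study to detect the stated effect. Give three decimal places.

Noncentrality parameter: δ = d·√n = 0.91 × √12 = 3.1523
Two-sided α = 0.01 → critical value z_{0.005} = 2.576.
Power = Φ(δ − 2.576) + Φ(−δ − 2.576) = Φ(0.577) + Φ(-5.728) = 0.7179 + 0.0000 = 0.7179.

Power ≈ 0.718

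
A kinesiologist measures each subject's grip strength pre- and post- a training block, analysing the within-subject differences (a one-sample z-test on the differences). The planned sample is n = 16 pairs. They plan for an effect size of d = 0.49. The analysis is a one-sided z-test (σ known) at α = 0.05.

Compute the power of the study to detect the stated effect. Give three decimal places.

Noncentrality parameter: λ = d·√n = 0.49 × √16 = 1.9600
Critical value for a one-sided test at α = 0.05: z_α = 1.645.
Power = Φ(λ − 1.645) = Φ(0.315) = 0.6237.

Power ≈ 0.624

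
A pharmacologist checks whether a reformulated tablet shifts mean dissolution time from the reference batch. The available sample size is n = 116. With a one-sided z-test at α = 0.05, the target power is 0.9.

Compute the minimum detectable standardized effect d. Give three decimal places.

Required noncentrality: δ = z_{0.05} + z_{0.10} = 1.645 + 1.282 = 2.926.
δ = d·√n ⇒ d = δ/√n = 2.926/√116 = 0.2717.

d ≈ 0.272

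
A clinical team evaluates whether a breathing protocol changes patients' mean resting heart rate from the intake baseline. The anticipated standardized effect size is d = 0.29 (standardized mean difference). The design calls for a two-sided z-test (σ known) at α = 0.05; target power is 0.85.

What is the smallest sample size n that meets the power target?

n = 107

For power 0.85 need Φ(δ − z_{0.025}) = 0.85, so δ = z_{0.025} + z_{0.15} = 1.960 + 1.036 = 2.996.
(The Φ(−δ − z_{α/2}) term is vanishingly small for δ > 0 and is dropped in the standard sample-size formula.)
δ = d·√n ⇒ n = (δ/d)² = (2.996 / 0.29)² = 106.76.
Round up to the next whole unit.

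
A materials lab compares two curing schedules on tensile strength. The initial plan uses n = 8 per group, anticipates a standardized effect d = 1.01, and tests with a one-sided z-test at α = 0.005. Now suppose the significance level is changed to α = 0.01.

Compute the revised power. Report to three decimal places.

δ = d·√(n/2) = 1.01 × √(8/2) = 2.0200 (unchanged). New critical value: z_{0.01} = 2.326.
Revised power = P(Z > 2.326 − δ) = Φ(-0.306) = 0.3797.

Power ≈ 0.380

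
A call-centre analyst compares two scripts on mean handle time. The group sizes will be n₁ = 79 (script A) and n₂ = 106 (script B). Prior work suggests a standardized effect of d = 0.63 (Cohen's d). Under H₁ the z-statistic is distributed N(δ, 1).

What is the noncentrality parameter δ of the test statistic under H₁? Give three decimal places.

δ = d / √(1/n₁ + 1/n₂) = 0.63 / √(1/79 + 1/106) = 4.2386

δ ≈ 4.239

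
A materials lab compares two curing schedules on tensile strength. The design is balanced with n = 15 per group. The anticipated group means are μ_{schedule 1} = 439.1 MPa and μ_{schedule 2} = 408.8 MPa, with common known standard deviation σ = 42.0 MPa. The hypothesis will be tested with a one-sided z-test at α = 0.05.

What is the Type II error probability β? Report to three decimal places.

β ≈ 0.370

Standardized effect: d = |μ_{schedule 1} − μ_{schedule 2}| / σ = |439.1 − 408.8| / 42.0 = 0.7214
Noncentrality parameter: δ = d·√(n/2) = 0.7214 × √(15/2) = 1.9757
One-sided α = 0.05 → critical value z_{0.05} = 1.645.
Power = Φ(δ − 1.645) = Φ(0.331) = 0.6296.
Type II error: β = 1 − power = 1 − 0.6296 = 0.3704.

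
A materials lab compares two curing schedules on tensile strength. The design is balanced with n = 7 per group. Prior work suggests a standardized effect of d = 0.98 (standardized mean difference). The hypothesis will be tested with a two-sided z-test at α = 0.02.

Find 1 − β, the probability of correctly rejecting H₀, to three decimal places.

Power ≈ 0.311

Noncentrality parameter: δ = d·√(n/2) = 0.98 × √(7/2) = 1.8334
Two-sided α = 0.02 → critical value z_{0.01} = 2.326.
Power = Φ(δ − 2.326) + Φ(−δ − 2.326) = Φ(-0.493) + Φ(-4.160) = 0.3110 + 0.0000 = 0.3110.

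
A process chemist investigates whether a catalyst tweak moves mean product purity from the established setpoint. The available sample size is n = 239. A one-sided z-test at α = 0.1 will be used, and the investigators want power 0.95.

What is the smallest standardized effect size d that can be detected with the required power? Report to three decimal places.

d ≈ 0.189

Need Φ(δ − 1.282) = 0.95, so δ = 1.282 + 1.645 = 2.926.
δ = d·√n ⇒ d = δ/√n = 2.926/√239 = 0.1893.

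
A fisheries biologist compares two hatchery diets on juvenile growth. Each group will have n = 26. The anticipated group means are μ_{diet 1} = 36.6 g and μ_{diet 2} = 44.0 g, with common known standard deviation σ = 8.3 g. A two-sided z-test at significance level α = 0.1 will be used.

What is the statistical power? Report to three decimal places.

Standardized effect: d = |μ_{diet 1} − μ_{diet 2}| / σ = |36.6 − 44.0| / 8.3 = 0.8916
Noncentrality parameter: δ = d·√(n/2) = 0.8916 × √(26/2) = 3.2146
Two-sided α = 0.1 → critical value z_{0.05} = 1.645.
Power = Φ(δ − 1.645) + Φ(−δ − 1.645) = Φ(1.570) + Φ(-4.859) = 0.9418 + 0.0000 = 0.9418.

Power ≈ 0.942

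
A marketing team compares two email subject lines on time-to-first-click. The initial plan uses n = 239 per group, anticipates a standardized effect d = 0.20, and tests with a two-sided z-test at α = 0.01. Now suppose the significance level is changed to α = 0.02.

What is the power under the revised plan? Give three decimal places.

Power ≈ 0.444

δ = d·√(n/2) = 0.20 × √(239/2) = 2.1863 (unchanged). New critical value: z_{0.01} = 2.326.
Revised power = Φ(δ − 2.326) + Φ(−δ − 2.326) = Φ(-0.140) + Φ(-4.513) = 0.4443 + 0.0000 = 0.4443.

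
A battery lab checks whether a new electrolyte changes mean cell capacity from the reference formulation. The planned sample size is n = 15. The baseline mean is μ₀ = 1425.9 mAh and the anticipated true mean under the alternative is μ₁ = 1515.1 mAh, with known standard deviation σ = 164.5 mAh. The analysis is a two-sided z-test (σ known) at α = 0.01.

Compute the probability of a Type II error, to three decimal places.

β ≈ 0.683

Standardized effect: d = |μ₁ − μ₀| / σ = |1515.1 − 1425.9| / 164.5 = 0.5422
Noncentrality parameter: λ = d·√n = 0.5422 × √15 = 2.1001
Critical value for a two-sided test at α = 0.01: z_{α/2} = 2.576.
Power = Φ(λ − 2.576) + Φ(−λ − 2.576) = Φ(-0.476) + Φ(-4.676) = 0.3171 + 0.0000 = 0.3171.
Type II error: β = 1 − power = 1 − 0.3171 = 0.6829.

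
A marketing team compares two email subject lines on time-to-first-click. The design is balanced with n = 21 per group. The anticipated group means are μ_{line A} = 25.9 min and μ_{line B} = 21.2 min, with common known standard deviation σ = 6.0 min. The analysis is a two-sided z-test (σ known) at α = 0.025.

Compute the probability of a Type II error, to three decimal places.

Standardized effect: d = |μ_{line A} − μ_{line B}| / σ = |25.9 − 21.2| / 6.0 = 0.7833
Noncentrality parameter: δ = d·√(n/2) = 0.7833 × √(21/2) = 2.5383
Two-sided α = 0.025 → critical value z_{0.0125} = 2.241.
Power = Φ(δ − 2.241) + Φ(−δ − 2.241) = Φ(0.297) + Φ(-4.780) = 0.6167 + 0.0000 = 0.6167.
Type II error: β = 1 − power = 1 − 0.6167 = 0.3833.

β ≈ 0.383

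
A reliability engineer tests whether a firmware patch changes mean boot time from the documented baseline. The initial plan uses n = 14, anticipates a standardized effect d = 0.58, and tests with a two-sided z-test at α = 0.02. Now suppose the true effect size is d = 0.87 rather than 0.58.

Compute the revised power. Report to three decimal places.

Power ≈ 0.824

With d = 0.87: δ = d·√n = 0.87 × √14 = 3.2552. Critical value z_{0.01} = 2.326.
Revised power = Φ(δ − 2.326) + Φ(−δ − 2.326) = Φ(0.929) + Φ(-5.582) = 0.8235 + 0.0000 = 0.8235.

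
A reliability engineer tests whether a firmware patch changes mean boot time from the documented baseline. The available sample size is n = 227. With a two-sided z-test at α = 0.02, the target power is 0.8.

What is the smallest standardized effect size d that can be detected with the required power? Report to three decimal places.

Required noncentrality: δ = z_{0.01} + z_{0.20} = 2.326 + 0.842 = 3.168.
(Lower-tail contribution to power is negligible for δ > 0.)
δ = d·√n ⇒ d = δ/√n = 3.168/√227 = 0.2103.

d ≈ 0.210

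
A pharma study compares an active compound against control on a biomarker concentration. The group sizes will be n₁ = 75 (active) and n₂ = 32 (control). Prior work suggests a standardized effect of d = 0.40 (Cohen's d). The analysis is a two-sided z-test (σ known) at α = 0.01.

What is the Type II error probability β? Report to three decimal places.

Noncentrality parameter: λ = d / √(1/n₁ + 1/n₂) = 0.40 / √(1/75 + 1/32) = 1.8944
Critical value for a two-sided test at α = 0.01: z_{α/2} = 2.576.
Power = Φ(λ − 2.576) + Φ(−λ − 2.576) = Φ(-0.681) + Φ(-4.470) = 0.2478 + 0.0000 = 0.2478.
Type II error: β = 1 − power = 1 − 0.2478 = 0.7522.

β ≈ 0.752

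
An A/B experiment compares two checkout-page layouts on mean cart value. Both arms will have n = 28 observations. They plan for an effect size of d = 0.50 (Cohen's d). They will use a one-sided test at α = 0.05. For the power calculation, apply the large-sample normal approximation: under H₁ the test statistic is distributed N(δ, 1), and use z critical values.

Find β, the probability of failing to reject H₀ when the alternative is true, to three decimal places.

β ≈ 0.411

Noncentrality parameter: λ = d·√(n/2) = 0.50 × √(28/2) = 1.8708
One-sided α = 0.05 → critical value z_{0.05} = 1.645.
Power = Φ(λ − 1.645) = Φ(0.226) = 0.5894.
Type II error: β = 1 − power = 1 − 0.5894 = 0.4106.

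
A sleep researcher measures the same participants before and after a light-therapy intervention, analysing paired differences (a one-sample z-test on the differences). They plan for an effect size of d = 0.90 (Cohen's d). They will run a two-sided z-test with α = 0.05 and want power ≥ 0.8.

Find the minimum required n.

n = 10

For power 0.8 need Φ(δ − z_{0.025}) = 0.8, so δ = z_{0.025} + z_{0.20} = 1.960 + 0.842 = 2.802.
(For δ > 0 the lower-tail rejection region contributes negligibly to power, so the one-term inversion is standard.)
δ = d·√n ⇒ n = (δ/d)² = (2.802 / 0.90)² = 9.69.
Rounding up, n = 10.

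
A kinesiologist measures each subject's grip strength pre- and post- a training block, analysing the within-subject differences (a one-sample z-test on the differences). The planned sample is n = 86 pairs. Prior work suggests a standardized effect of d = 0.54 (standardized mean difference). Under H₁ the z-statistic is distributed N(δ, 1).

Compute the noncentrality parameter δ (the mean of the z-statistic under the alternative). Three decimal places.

The noncentrality parameter scales effect size by the design's sample-size factor: δ = d·√n = 0.54 × √86 = 5.0078

δ ≈ 5.008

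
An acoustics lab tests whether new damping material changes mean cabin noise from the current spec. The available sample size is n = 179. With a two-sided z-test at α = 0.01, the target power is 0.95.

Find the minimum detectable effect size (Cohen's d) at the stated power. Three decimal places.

d ≈ 0.315

Required noncentrality: δ = z_{0.005} + z_{0.05} = 2.576 + 1.645 = 4.221.
(Lower-tail contribution to power is negligible for δ > 0.)
δ = d·√n ⇒ d = δ/√n = 4.221/√179 = 0.3155.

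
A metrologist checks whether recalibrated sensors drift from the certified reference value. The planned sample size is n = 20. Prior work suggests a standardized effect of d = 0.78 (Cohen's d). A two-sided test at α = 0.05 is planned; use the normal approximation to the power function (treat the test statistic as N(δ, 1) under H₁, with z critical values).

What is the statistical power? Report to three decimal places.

Power ≈ 0.937

Noncentrality parameter: δ = d·√n = 0.78 × √20 = 3.4883
Critical value for a two-sided test at α = 0.05: z_{α/2} = 1.960.
Power = Φ(δ − 1.960) + Φ(−δ − 1.960) = Φ(1.528) + Φ(-5.448) = 0.9368 + 0.0000 = 0.9368.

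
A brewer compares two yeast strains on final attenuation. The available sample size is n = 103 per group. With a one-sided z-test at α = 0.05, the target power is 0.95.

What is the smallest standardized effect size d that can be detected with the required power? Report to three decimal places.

Required noncentrality: δ = z_{0.05} + z_{0.05} = 1.645 + 1.645 = 3.290.
δ = d·√(n/2) ⇒ d = δ/√(n/2) = 3.290/√(103/2) = 0.4584.

d ≈ 0.458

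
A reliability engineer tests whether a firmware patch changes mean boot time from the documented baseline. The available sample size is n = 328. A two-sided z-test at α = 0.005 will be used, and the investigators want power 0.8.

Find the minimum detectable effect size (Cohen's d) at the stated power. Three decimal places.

d ≈ 0.201

Required noncentrality: δ = z_{0.0025} + z_{0.20} = 2.807 + 0.842 = 3.649.
(Lower-tail contribution to power is negligible for δ > 0.)
δ = d·√n ⇒ d = δ/√n = 3.649/√328 = 0.2015.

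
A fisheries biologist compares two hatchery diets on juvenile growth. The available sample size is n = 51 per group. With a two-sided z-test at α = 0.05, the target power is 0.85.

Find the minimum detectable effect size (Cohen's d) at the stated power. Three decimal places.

Need Φ(δ − 1.960) = 0.85, so δ = 1.960 + 1.036 = 2.996.
(The second rejection-region term Φ(−δ − z_{α/2}) is negligible and dropped.)
δ = d·√(n/2) ⇒ d = δ/√(n/2) = 2.996/√(51/2) = 0.5934.

d ≈ 0.593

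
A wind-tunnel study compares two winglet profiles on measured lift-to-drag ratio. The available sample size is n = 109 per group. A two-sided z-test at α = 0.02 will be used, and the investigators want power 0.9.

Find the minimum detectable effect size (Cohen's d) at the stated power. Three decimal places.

d ≈ 0.489

Required noncentrality: δ = z_{0.01} + z_{0.10} = 2.326 + 1.282 = 3.608.
(The second rejection-region term Φ(−δ − z_{α/2}) is negligible and dropped.)
δ = d·√(n/2) ⇒ d = δ/√(n/2) = 3.608/√(109/2) = 0.4887.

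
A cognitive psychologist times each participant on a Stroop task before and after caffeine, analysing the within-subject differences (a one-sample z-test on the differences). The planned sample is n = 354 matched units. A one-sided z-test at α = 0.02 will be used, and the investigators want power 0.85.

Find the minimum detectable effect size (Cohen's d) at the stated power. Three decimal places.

d ≈ 0.164

Need Φ(δ − 2.054) = 0.85, so δ = 2.054 + 1.036 = 3.090.
δ = d·√n ⇒ d = δ/√n = 3.090/√354 = 0.1642.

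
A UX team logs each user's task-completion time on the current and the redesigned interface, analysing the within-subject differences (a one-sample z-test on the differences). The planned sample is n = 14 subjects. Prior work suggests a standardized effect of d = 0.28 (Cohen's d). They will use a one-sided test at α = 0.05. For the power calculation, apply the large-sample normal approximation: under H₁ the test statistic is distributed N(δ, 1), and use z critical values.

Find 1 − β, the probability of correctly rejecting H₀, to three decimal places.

Power ≈ 0.275

Noncentrality parameter: δ = d·√n = 0.28 × √14 = 1.0477
One-sided α = 0.05 → critical value z_{0.05} = 1.645.
Power = P(Z > 1.645 − δ) = Φ(-0.597) = 0.2752.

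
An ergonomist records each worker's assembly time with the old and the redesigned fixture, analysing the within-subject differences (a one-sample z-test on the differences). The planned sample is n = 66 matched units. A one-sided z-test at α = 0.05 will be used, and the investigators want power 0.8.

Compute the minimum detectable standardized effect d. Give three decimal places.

Need Φ(δ − 1.645) = 0.8, so δ = 1.645 + 0.842 = 2.486.
δ = d·√n ⇒ d = δ/√n = 2.486/√66 = 0.3061.

d ≈ 0.306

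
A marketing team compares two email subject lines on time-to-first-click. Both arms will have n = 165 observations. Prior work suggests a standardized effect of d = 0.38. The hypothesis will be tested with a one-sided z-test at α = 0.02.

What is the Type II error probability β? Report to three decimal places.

Noncentrality parameter: δ = d·√(n/2) = 0.38 × √(165/2) = 3.4515
Critical value for a one-sided test at α = 0.02: z_α = 2.054.
Power = P(Z > 2.054 − δ) = Φ(1.398) = 0.9189.
Type II error: β = 1 − power = 1 − 0.9189 = 0.0811.

β ≈ 0.081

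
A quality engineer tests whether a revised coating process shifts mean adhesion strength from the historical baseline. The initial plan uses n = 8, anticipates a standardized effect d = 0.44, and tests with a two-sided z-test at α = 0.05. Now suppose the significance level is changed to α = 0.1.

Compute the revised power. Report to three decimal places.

Power ≈ 0.346

δ = d·√n = 0.44 × √8 = 1.2445 (unchanged). New critical value: z_{0.05} = 1.645.
Revised power = Φ(δ − 1.645) + Φ(−δ − 1.645) = Φ(-0.400) + Φ(-2.889) = 0.3445 + 0.0019 = 0.3464.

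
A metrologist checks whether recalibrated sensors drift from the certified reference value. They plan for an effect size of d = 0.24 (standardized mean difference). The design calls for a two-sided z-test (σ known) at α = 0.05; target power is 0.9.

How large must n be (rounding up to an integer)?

Set Φ(δ − 1.960) = 0.9; then δ − 1.960 = Φ⁻¹(0.9) = 1.282, giving δ = 3.242.
(For δ > 0 the lower-tail rejection region contributes negligibly to power, so the one-term inversion is standard.)
δ = d·√n ⇒ n = (δ/d)² = (3.242 / 0.24)² = 182.42.
Rounding up, n = 183.

n = 183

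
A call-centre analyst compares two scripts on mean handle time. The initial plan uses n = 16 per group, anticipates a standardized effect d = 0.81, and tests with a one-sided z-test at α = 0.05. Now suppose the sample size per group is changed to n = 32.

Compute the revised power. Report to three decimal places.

With n = 32 per group: δ = d·√(n/2) = 0.81 × √(32/2) = 3.2400. Critical value z_{0.05} = 1.645.
Revised power = P(Z > 1.645 − δ) = Φ(1.595) = 0.9447.

Power ≈ 0.945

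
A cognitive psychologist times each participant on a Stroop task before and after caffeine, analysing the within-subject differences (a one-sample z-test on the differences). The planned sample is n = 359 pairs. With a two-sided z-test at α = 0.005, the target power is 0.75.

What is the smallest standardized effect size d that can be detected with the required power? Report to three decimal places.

Need Φ(δ − 2.807) = 0.75, so δ = 2.807 + 0.674 = 3.482.
(The second rejection-region term Φ(−δ − z_{α/2}) is negligible and dropped.)
δ = d·√n ⇒ d = δ/√n = 3.482/√359 = 0.1837.

d ≈ 0.184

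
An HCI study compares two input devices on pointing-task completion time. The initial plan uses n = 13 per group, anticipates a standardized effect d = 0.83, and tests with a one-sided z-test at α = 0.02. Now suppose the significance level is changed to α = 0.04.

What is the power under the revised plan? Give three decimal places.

Power ≈ 0.643

δ = d·√(n/2) = 0.83 × √(13/2) = 2.1161 (unchanged). New critical value: z_{0.04} = 1.751.
Revised power = P(Z > 1.751 − δ) = Φ(0.365) = 0.6426.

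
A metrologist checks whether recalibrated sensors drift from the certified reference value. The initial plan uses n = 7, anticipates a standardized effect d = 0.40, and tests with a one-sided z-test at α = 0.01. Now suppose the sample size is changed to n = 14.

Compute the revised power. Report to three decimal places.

With n = 14: δ = d·√n = 0.40 × √14 = 1.4967. Critical value z_{0.01} = 2.326.
Revised power = Φ(δ − 2.326) = Φ(-0.830) = 0.2034.

Power ≈ 0.203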